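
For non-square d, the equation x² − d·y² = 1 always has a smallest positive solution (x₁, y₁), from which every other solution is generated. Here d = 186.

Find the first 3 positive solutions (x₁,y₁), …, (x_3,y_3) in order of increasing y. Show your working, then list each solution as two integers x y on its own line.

√186 → a₀=13, period (1,1,1,3,4,3,1,1,1,26); ℓ=10 even so k=9
step 0: (13, 1)  from 13·(1,0) + (0,1)
step 1: (14, 1)  from 1·(13,1) + (1,0)
step 2: (27, 2)  from 1·(14,1) + (13,1)
step 3: (41, 3)  from 1·(27,2) + (14,1)
step 4: (150, 11)  from 3·(41,3) + (27,2)
…
step 8: (4787, 351)  from 1·(2714,199) + (2073,152)
step 9: (7501, 550)  from 1·(4787,351) + (2714,199)
(x₁, y₁) = (7501, 550);  7501² − 186·550² = 1 ✓
k=2:  x_2 = 7501·7501+186·550·550 = 112530001,  y_2 = 7501·550+550·7501 = 8251100
k=3:  x_3 = 7501·112530001+186·550·8251100 = 1688175067501,  y_3 = 7501·8251100+550·112530001 = 123783001650

7501 550
112530001 8251100
1688175067501 123783001650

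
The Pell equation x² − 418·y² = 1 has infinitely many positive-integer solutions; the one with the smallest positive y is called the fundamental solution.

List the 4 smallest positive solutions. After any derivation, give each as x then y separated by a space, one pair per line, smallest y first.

√418 → a₀=20, period (2,4,20,4,2,40); ℓ=6 even so k=5
i=0: a=20 ⇒ p=20, q=1
i=1: a=2 ⇒ p=41, q=2
i=2: a=4 ⇒ p=184, q=9
…
i=4: a=4 ⇒ p=15068, q=737
i=5: a=2 ⇒ p=33857, q=1656
fundamental: x₁=33857, y₁=1656  (since 1146296449 − 418·2742336 = 1)
(x_2, y_2) = (33857·33857 + 418·1656·1656, 33857·1656 + 1656·33857) = (2292592897, 112134384)
(x_3, y_3) = (33857·2292592897 + 418·1656·112134384, 33857·112134384 + 1656·2292592897) = (155240635393601, 7593067676520)
(x_4, y_4) = (33857·155240635393601 + 418·1656·7593067676520, 33857·7593067676520 + 1656·155240635393601) = (10511964382749705217, 514156984535740896)

33857 1656
2292592897 112134384
155240635393601 7593067676520
10511964382749705217 514156984535740896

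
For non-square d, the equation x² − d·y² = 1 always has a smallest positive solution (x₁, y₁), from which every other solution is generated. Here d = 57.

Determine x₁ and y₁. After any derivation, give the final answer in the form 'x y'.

151 20

[7; 1,1,4,1,1,14] for √57; ℓ=6 ⇒ convergent index 5
k=0  a_k=7  p_k/q_k = 7/1
…
k=4  a_k=1  p_k/q_k = 83/11
k=5  a_k=1  p_k/q_k = 151/20
(x₁, y₁) = (151, 20);  151² − 57·20² = 1 ✓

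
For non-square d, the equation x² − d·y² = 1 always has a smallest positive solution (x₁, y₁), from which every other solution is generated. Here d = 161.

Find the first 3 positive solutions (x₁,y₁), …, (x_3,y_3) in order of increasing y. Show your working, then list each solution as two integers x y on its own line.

[12; 1,2,4,1,2,1,4,2,1,24] for √161; ℓ=10 ⇒ convergent index 9
a_0=12:  p_0=12·1+0=12,  q_0=12·0+1=1
…
a_6=1:  p_6=1·571+203=774,  q_6=1·45+16=61
…
a_8=2:  p_8=2·3667+774=8108,  q_8=2·289+61=639
a_9=1:  p_9=1·8108+3667=11775,  q_9=1·639+289=928
(x₁, y₁) = (11775, 928);  11775² − 161·928² = 1 ✓
(11775+928√161)^2 = 277301249 + 21854400√161
(11775+928√161)^3 = 6530444402175 + 514671119072√161

11775 928
277301249 21854400
6530444402175 514671119072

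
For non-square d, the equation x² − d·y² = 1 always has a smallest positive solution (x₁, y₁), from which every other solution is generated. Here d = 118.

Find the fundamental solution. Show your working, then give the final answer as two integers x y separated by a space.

d=118: √d = [10; 1,6,3,2,10,2,3,6,1,20] (ℓ=10, even), read p_9/q_9
a_0=10:  p_0=10·1+0=10,  q_0=10·0+1=1
…
a_8=6:  p_8=6·42115+12112=264802,  q_8=6·3877+1115=24377
a_9=1:  p_9=1·264802+42115=306917,  q_9=1·24377+3877=28254
→ (306917, 28254).  Check: 306917²=94198044889, 118·28254²=94198044888, difference 1.

306917 28254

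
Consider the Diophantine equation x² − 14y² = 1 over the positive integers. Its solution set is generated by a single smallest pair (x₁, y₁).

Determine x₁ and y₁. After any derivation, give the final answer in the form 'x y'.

d=14: √d = [3; 1,2,1,6] (ℓ=4, even), read p_3/q_3
a_0=3:  p_0=3·1+0=3,  q_0=3·0+1=1
…
a_2=2:  p_2=2·4+3=11,  q_2=2·1+1=3
a_3=1:  p_3=1·11+4=15,  q_3=1·3+1=4
→ (15, 4).  Check: 15²=225, 14·4²=224, difference 1.

15 4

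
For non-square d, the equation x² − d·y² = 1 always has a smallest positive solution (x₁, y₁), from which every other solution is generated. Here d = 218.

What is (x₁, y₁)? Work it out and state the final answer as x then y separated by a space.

126003 8534

√218 = [14; 1,3,3,1,28, …], period ℓ=5 (odd) → k=9
i=0: a=14 ⇒ p=14, q=1
…
i=2: a=3 ⇒ p=59, q=4
i=3: a=3 ⇒ p=192, q=13
…
i=5: a=28 ⇒ p=7220, q=489
i=6: a=1 ⇒ p=7471, q=506
i=7: a=3 ⇒ p=29633, q=2007
i=8: a=3 ⇒ p=96370, q=6527
i=9: a=1 ⇒ p=126003, q=8534
→ (126003, 8534).  Check: 126003²=15876756009, 218·8534²=15876756008, difference 1.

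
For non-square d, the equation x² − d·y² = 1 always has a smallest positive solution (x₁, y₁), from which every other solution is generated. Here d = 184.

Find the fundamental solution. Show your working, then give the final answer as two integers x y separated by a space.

24335 1794

√184 = [13; 1,1,3,2,1,2,1,2,3,1,1,26, …], period ℓ=12 (even) → k=11
step 0: (13, 1)  from 13·(1,0) + (0,1)
step 1: (14, 1)  from 1·(13,1) + (1,0)
step 2: (27, 2)  from 1·(14,1) + (13,1)
step 3: (95, 7)  from 3·(27,2) + (14,1)
step 4: (217, 16)  from 2·(95,7) + (27,2)
…
step 7: (1153, 85)  from 1·(841,62) + (312,23)
step 8: (3147, 232)  from 2·(1153,85) + (841,62)
step 9: (10594, 781)  from 3·(3147,232) + (1153,85)
step 10: (13741, 1013)  from 1·(10594,781) + (3147,232)
step 11: (24335, 1794)  from 1·(13741,1013) + (10594,781)
→ (24335, 1794).  Check: 24335²=592192225, 184·1794²=592192224, difference 1.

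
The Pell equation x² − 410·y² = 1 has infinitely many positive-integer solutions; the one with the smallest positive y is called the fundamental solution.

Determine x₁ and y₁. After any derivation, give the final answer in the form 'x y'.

√410 → a₀=20, period (4,40); ℓ=2 even so k=1
k=0  a_k=20  p_k/q_k = 20/1
k=1  a_k=4  p_k/q_k = 81/4
fundamental: x₁=81, y₁=4  (since 6561 − 410·16 = 1)

81 4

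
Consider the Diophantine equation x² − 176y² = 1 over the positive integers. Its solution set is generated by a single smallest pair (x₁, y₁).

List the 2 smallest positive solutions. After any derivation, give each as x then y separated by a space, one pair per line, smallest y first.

√176 = [13; 3,1,3,26, …], period ℓ=4 (even) → k=3
a_0=13:  p_0=13·1+0=13,  q_0=13·0+1=1
a_1=3:  p_1=3·13+1=40,  q_1=3·1+0=3
a_2=1:  p_2=1·40+13=53,  q_2=1·3+1=4
a_3=3:  p_3=3·53+40=199,  q_3=3·4+3=15
→ (199, 15).  Check: 199²=39601, 176·15²=39600, difference 1.
(x_2, y_2) = (199·199 + 176·15·15, 199·15 + 15·199) = (79201, 5970)

199 15
79201 5970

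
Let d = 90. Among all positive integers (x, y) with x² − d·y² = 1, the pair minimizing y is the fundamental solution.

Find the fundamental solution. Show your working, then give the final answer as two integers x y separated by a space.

[9; 2,18] for √90; ℓ=2 ⇒ convergent index 1
k=0  a_k=9  p_k/q_k = 9/1
k=1  a_k=2  p_k/q_k = 19/2
(x₁, y₁) = (19, 2);  19² − 90·2² = 1 ✓

19 2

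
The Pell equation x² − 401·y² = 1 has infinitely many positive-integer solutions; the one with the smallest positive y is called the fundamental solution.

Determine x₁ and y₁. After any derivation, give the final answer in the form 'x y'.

801 40

√401 → a₀=20, period (40); ℓ=1 odd so k=1
k=0  a_k=20  p_k/q_k = 20/1
k=1  a_k=40  p_k/q_k = 801/40
→ (801, 40).  Check: 801²=641601, 401·40²=641600, difference 1.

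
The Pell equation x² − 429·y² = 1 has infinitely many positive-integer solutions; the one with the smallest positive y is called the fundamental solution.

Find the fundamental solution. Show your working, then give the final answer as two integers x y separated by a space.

d=429: √d = [20; 1,2,2,9,1,12,1,9,2,2,1,40] (ℓ=12, even), read p_11/q_11
step 0: (20, 1)  from 20·(1,0) + (0,1)
…
step 2: (62, 3)  from 2·(21,1) + (20,1)
…
step 5: (1512, 73)  from 1·(1367,66) + (145,7)
…
step 8: (208718, 10077)  from 9·(21023,1015) + (19511,942)
step 9: (438459, 21169)  from 2·(208718,10077) + (21023,1015)
step 10: (1085636, 52415)  from 2·(438459,21169) + (208718,10077)
step 11: (1524095, 73584)  from 1·(1085636,52415) + (438459,21169)
fundamental: x₁=1524095, y₁=73584  (since 2322865569025 − 429·5414605056 = 1)

1524095 73584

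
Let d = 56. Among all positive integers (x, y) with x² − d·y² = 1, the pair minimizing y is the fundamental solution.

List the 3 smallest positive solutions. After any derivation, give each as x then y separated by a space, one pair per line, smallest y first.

15 2
449 60
13455 1798

√56 = [7; 2,14, …], period ℓ=2 (even) → k=1
a_0=7:  p_0=7·1+0=7,  q_0=7·0+1=1
a_1=2:  p_1=2·7+1=15,  q_1=2·1+0=2
→ (15, 2).  Check: 15²=225, 56·2²=224, difference 1.
k=2:  x_2 = 15·15+56·2·2 = 449,  y_2 = 15·2+2·15 = 60
k=3:  x_3 = 15·449+56·2·60 = 13455,  y_3 = 15·60+2·449 = 1798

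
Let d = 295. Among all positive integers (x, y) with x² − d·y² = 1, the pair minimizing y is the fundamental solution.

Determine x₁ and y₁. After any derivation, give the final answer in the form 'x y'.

[17; 5,1,2,3,2,6,2,3,2,1,5,34] for √295; ℓ=12 ⇒ convergent index 11
i=0: a=17 ⇒ p=17, q=1
…
i=2: a=1 ⇒ p=103, q=6
…
i=4: a=3 ⇒ p=979, q=57
…
i=6: a=6 ⇒ p=14479, q=843
i=7: a=2 ⇒ p=31208, q=1817
i=8: a=3 ⇒ p=108103, q=6294
i=9: a=2 ⇒ p=247414, q=14405
i=10: a=1 ⇒ p=355517, q=20699
i=11: a=5 ⇒ p=2024999, q=117900
fundamental: x₁=2024999, y₁=117900  (since 4100620950001 − 295·13900410000 = 1)

2024999 117900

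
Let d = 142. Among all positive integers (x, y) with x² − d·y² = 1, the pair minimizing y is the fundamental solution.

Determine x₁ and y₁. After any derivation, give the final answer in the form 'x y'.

143 12

d=142: √d = [11; 1,10,1,22] (ℓ=4, even), read p_3/q_3
k=0  a_k=11  p_k/q_k = 11/1
k=1  a_k=1  p_k/q_k = 12/1
k=2  a_k=10  p_k/q_k = 131/11
k=3  a_k=1  p_k/q_k = 143/12
(x₁, y₁) = (143, 12);  143² − 142·12² = 1 ✓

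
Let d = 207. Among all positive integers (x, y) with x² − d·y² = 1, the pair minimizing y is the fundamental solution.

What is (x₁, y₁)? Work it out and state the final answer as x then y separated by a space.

1151 80

[14; 2,1,1,2,1,1,2,28] for √207; ℓ=8 ⇒ convergent index 7
a_0=14:  p_0=14·1+0=14,  q_0=14·0+1=1
a_1=2:  p_1=2·14+1=29,  q_1=2·1+0=2
a_2=1:  p_2=1·29+14=43,  q_2=1·2+1=3
a_3=1:  p_3=1·43+29=72,  q_3=1·3+2=5
a_4=2:  p_4=2·72+43=187,  q_4=2·5+3=13
a_5=1:  p_5=1·187+72=259,  q_5=1·13+5=18
a_6=1:  p_6=1·259+187=446,  q_6=1·18+13=31
a_7=2:  p_7=2·446+259=1151,  q_7=2·31+18=80
fundamental: x₁=1151, y₁=80  (since 1324801 − 207·6400 = 1)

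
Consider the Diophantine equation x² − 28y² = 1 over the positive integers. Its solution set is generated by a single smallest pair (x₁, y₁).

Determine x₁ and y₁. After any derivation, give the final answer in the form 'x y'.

[5; 3,2,3,10] for √28; ℓ=4 ⇒ convergent index 3
k=0  a_k=5  p_k/q_k = 5/1
k=1  a_k=3  p_k/q_k = 16/3
k=2  a_k=2  p_k/q_k = 37/7
k=3  a_k=3  p_k/q_k = 127/24
fundamental: x₁=127, y₁=24  (since 16129 − 28·576 = 1)

127 24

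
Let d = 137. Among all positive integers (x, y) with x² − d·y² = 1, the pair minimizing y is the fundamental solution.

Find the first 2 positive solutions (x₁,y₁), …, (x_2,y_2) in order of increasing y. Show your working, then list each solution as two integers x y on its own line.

√137 → a₀=11, period (1,2,2,1,1,2,2,1,22); ℓ=9 odd so k=17
a_0=11:  p_0=11·1+0=11,  q_0=11·0+1=1
a_1=1:  p_1=1·11+1=12,  q_1=1·1+0=1
a_2=2:  p_2=2·12+11=35,  q_2=2·1+1=3
…
a_4=1:  p_4=1·82+35=117,  q_4=1·7+3=10
…
a_6=2:  p_6=2·199+117=515,  q_6=2·17+10=44
a_7=2:  p_7=2·515+199=1229,  q_7=2·44+17=105
…
a_9=22:  p_9=22·1744+1229=39597,  q_9=22·149+105=3383
a_10=1:  p_10=1·39597+1744=41341,  q_10=1·3383+149=3532
a_11=2:  p_11=2·41341+39597=122279,  q_11=2·3532+3383=10447
…
a_13=1:  p_13=1·285899+122279=408178,  q_13=1·24426+10447=34873
a_14=1:  p_14=1·408178+285899=694077,  q_14=1·34873+24426=59299
a_15=2:  p_15=2·694077+408178=1796332,  q_15=2·59299+34873=153471
a_16=2:  p_16=2·1796332+694077=4286741,  q_16=2·153471+59299=366241
a_17=1:  p_17=1·4286741+1796332=6083073,  q_17=1·366241+153471=519712
(x₁, y₁) = (6083073, 519712);  6083073² − 137·519712² = 1 ✓
k=2:  x_2 = 6083073·6083073+137·519712·519712 = 74007554246657,  y_2 = 6083073·519712+519712·6083073 = 6322892069952

6083073 519712
74007554246657 6322892069952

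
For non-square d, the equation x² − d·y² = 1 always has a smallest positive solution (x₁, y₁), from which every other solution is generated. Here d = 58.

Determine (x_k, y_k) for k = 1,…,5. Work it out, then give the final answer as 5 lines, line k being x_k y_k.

19603 2574
768555217 100916244
30131975818099 3956522259690
1181354243155834177 155119411612489896
46316174427035658925363 6081611647722756602886

√58 = [7; 1,1,1,1,1,1,14, …], period ℓ=7 (odd) → k=13
i=0: a=7 ⇒ p=7, q=1
…
i=3: a=1 ⇒ p=23, q=3
i=4: a=1 ⇒ p=38, q=5
…
i=6: a=1 ⇒ p=99, q=13
i=7: a=14 ⇒ p=1447, q=190
…
i=9: a=1 ⇒ p=2993, q=393
i=10: a=1 ⇒ p=4539, q=596
…
i=12: a=1 ⇒ p=12071, q=1585
i=13: a=1 ⇒ p=19603, q=2574
fundamental: x₁=19603, y₁=2574  (since 384277609 − 58·6625476 = 1)
k=2:  x_2 = 19603·19603+58·2574·2574 = 768555217,  y_2 = 19603·2574+2574·19603 = 100916244
k=3:  x_3 = 19603·768555217+58·2574·100916244 = 30131975818099,  y_3 = 19603·100916244+2574·768555217 = 3956522259690
k=4:  x_4 = 19603·30131975818099+58·2574·3956522259690 = 1181354243155834177,  y_4 = 19603·3956522259690+2574·30131975818099 = 155119411612489896
k=5:  x_5 = 19603·1181354243155834177+58·2574·155119411612489896 = 46316174427035658925363,  y_5 = 19603·155119411612489896+2574·1181354243155834177 = 6081611647722756602886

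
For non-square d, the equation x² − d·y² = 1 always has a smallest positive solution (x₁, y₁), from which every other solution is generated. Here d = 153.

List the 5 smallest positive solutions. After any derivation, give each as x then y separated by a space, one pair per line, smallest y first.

2177 176
9478657 766304
41270070401 3336487440
179689877047297 14527065547456
782369683393860737 63250840057135984

d=153: √d = [12; 2,1,2,2,2,1,2,24] (ℓ=8, even), read p_7/q_7
i=0: a=12 ⇒ p=12, q=1
i=1: a=2 ⇒ p=25, q=2
i=2: a=1 ⇒ p=37, q=3
…
i=4: a=2 ⇒ p=235, q=19
i=5: a=2 ⇒ p=569, q=46
i=6: a=1 ⇒ p=804, q=65
i=7: a=2 ⇒ p=2177, q=176
fundamental: x₁=2177, y₁=176  (since 4739329 − 153·30976 = 1)
(x_2, y_2) = (2177·2177 + 153·176·176, 2177·176 + 176·2177) = (9478657, 766304)
(x_3, y_3) = (2177·9478657 + 153·176·766304, 2177·766304 + 176·9478657) = (41270070401, 3336487440)
(x_4, y_4) = (2177·41270070401 + 153·176·3336487440, 2177·3336487440 + 176·41270070401) = (179689877047297, 14527065547456)
(x_5, y_5) = (2177·179689877047297 + 153·176·14527065547456, 2177·14527065547456 + 176·179689877047297) = (782369683393860737, 63250840057135984)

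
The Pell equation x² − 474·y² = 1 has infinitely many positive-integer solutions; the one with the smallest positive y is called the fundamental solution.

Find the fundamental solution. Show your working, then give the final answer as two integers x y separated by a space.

[21; 1,3,2,1,1,…,3,1,42] for √474; ℓ=14 ⇒ convergent index 13
k=0  a_k=21  p_k/q_k = 21/1
k=1  a_k=1  p_k/q_k = 22/1
…
k=3  a_k=2  p_k/q_k = 196/9
k=4  a_k=1  p_k/q_k = 283/13
k=5  a_k=1  p_k/q_k = 479/22
k=6  a_k=1  p_k/q_k = 762/35
k=7  a_k=6  p_k/q_k = 5051/232
k=8  a_k=1  p_k/q_k = 5813/267
…
k=10  a_k=1  p_k/q_k = 16677/766
k=11  a_k=2  p_k/q_k = 44218/2031
k=12  a_k=3  p_k/q_k = 149331/6859
k=13  a_k=1  p_k/q_k = 193549/8890
→ (193549, 8890).  Check: 193549²=37461215401, 474·8890²=37461215400, difference 1.

193549 8890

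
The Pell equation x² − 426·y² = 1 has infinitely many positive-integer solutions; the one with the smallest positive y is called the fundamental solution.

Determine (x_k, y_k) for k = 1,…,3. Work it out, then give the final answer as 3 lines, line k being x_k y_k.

√426 = [20; 1,1,1,3,2,6,2,3,1,1,1,40, …], period ℓ=12 (even) → k=11
k=0  a_k=20  p_k/q_k = 20/1
k=1  a_k=1  p_k/q_k = 21/1
…
k=4  a_k=3  p_k/q_k = 227/11
…
k=7  a_k=2  p_k/q_k = 7162/347
k=8  a_k=3  p_k/q_k = 24809/1202
k=9  a_k=1  p_k/q_k = 31971/1549
k=10  a_k=1  p_k/q_k = 56780/2751
k=11  a_k=1  p_k/q_k = 88751/4300
→ (88751, 4300).  Check: 88751²=7876740001, 426·4300²=7876740000, difference 1.
(x_2, y_2) = (88751·88751 + 426·4300·4300, 88751·4300 + 4300·88751) = (15753480001, 763258600)
(x_3, y_3) = (88751·15753480001 + 426·4300·763258600, 88751·763258600 + 4300·15753480001) = (2796274207048751, 135479928012900)

88751 4300
15753480001 763258600
2796274207048751 135479928012900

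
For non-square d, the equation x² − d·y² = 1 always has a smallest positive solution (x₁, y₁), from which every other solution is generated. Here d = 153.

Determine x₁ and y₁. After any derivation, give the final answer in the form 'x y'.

d=153: √d = [12; 2,1,2,2,2,1,2,24] (ℓ=8, even), read p_7/q_7
step 0: (12, 1)  from 12·(1,0) + (0,1)
step 1: (25, 2)  from 2·(12,1) + (1,0)
…
step 3: (99, 8)  from 2·(37,3) + (25,2)
step 4: (235, 19)  from 2·(99,8) + (37,3)
…
step 6: (804, 65)  from 1·(569,46) + (235,19)
step 7: (2177, 176)  from 2·(804,65) + (569,46)
fundamental: x₁=2177, y₁=176  (since 4739329 − 153·30976 = 1)

2177 176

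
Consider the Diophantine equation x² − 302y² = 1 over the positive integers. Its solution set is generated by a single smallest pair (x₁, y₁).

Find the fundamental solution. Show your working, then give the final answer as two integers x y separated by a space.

4276623 246092

[17; 2,1,1,1,4,…,1,2,34] for √302; ℓ=16 ⇒ convergent index 15
step 0: (17, 1)  from 17·(1,0) + (0,1)
…
step 10: (107675, 6196)  from 2·(36581,2105) + (34513,1986)
…
step 13: (1042237, 59974)  from 1·(574956,33085) + (467281,26889)
step 14: (1617193, 93059)  from 1·(1042237,59974) + (574956,33085)
step 15: (4276623, 246092)  from 2·(1617193,93059) + (1042237,59974)
→ (4276623, 246092).  Check: 4276623²=18289504284129, 302·246092²=18289504284128, difference 1.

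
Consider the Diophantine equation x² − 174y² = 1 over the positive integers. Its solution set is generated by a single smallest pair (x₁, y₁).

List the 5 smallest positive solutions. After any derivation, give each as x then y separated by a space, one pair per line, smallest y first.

1451 110
4210801 319220
12219743051 926376330
35461690123201 2688343790440
102909812517786251 7801572753480550

[13; 5,4,5,26] for √174; ℓ=4 ⇒ convergent index 3
a_0=13:  p_0=13·1+0=13,  q_0=13·0+1=1
…
a_2=4:  p_2=4·66+13=277,  q_2=4·5+1=21
a_3=5:  p_3=5·277+66=1451,  q_3=5·21+5=110
(x₁, y₁) = (1451, 110);  1451² − 174·110² = 1 ✓
n=2: (1451,110)∘(1451,110) = (1451·1451+174·110·110, 1451·110+110·1451) = (4210801,319220)
n=3: (4210801,319220)∘(1451,110) = (1451·4210801+174·110·319220, 1451·319220+110·4210801) = (12219743051,926376330)
n=4: (12219743051,926376330)∘(1451,110) = (1451·12219743051+174·110·926376330, 1451·926376330+110·12219743051) = (35461690123201,2688343790440)
n=5: (35461690123201,2688343790440)∘(1451,110) = (1451·35461690123201+174·110·2688343790440, 1451·2688343790440+110·35461690123201) = (102909812517786251,7801572753480550)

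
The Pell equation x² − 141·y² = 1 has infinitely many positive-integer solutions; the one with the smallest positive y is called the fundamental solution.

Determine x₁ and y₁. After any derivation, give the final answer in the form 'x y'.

√141 → a₀=11, period (1,6,1,22); ℓ=4 even so k=3
k=0  a_k=11  p_k/q_k = 11/1
…
k=2  a_k=6  p_k/q_k = 83/7
k=3  a_k=1  p_k/q_k = 95/8
→ (95, 8).  Check: 95²=9025, 141·8²=9024, difference 1.

95 8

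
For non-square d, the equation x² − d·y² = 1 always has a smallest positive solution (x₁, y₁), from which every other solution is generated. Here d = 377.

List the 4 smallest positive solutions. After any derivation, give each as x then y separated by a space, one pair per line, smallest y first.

[19; 2,2,2,38] for √377; ℓ=4 ⇒ convergent index 3
a_0=19:  p_0=19·1+0=19,  q_0=19·0+1=1
a_1=2:  p_1=2·19+1=39,  q_1=2·1+0=2
a_2=2:  p_2=2·39+19=97,  q_2=2·2+1=5
a_3=2:  p_3=2·97+39=233,  q_3=2·5+2=12
(x₁, y₁) = (233, 12);  233² − 377·12² = 1 ✓
k=2:  x_2 = 233·233+377·12·12 = 108577,  y_2 = 233·12+12·233 = 5592
k=3:  x_3 = 233·108577+377·12·5592 = 50596649,  y_3 = 233·5592+12·108577 = 2605860
k=4:  x_4 = 233·50596649+377·12·2605860 = 23577929857,  y_4 = 233·2605860+12·50596649 = 1214325168

233 12
108577 5592
50596649 2605860
23577929857 1214325168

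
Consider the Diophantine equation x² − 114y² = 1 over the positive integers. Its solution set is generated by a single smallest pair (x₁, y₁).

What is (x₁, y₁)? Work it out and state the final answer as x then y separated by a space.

1025 96

[10; 1,2,10,2,1,20] for √114; ℓ=6 ⇒ convergent index 5
k=0  a_k=10  p_k/q_k = 10/1
k=1  a_k=1  p_k/q_k = 11/1
…
k=3  a_k=10  p_k/q_k = 331/31
k=4  a_k=2  p_k/q_k = 694/65
k=5  a_k=1  p_k/q_k = 1025/96
fundamental: x₁=1025, y₁=96  (since 1050625 − 114·9216 = 1)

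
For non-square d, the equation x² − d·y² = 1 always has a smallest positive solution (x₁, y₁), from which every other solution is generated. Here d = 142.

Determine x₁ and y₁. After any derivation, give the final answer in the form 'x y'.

143 12

√142 → a₀=11, period (1,10,1,22); ℓ=4 even so k=3
i=0: a=11 ⇒ p=11, q=1
i=1: a=1 ⇒ p=12, q=1
i=2: a=10 ⇒ p=131, q=11
i=3: a=1 ⇒ p=143, q=12
fundamental: x₁=143, y₁=12  (since 20449 − 142·144 = 1)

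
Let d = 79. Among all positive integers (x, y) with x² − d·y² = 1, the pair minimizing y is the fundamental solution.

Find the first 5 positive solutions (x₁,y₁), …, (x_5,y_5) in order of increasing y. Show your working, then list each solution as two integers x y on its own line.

√79 = [8; 1,7,1,16, …], period ℓ=4 (even) → k=3
a_0=8:  p_0=8·1+0=8,  q_0=8·0+1=1
…
a_2=7:  p_2=7·9+8=71,  q_2=7·1+1=8
a_3=1:  p_3=1·71+9=80,  q_3=1·8+1=9
fundamental: x₁=80, y₁=9  (since 6400 − 79·81 = 1)
n=2: (80,9)∘(80,9) = (80·80+79·9·9, 80·9+9·80) = (12799,1440)
n=3: (12799,1440)∘(80,9) = (80·12799+79·9·1440, 80·1440+9·12799) = (2047760,230391)
n=4: (2047760,230391)∘(80,9) = (80·2047760+79·9·230391, 80·230391+9·2047760) = (327628801,36861120)
n=5: (327628801,36861120)∘(80,9) = (80·327628801+79·9·36861120, 80·36861120+9·327628801) = (52418560400,5897548809)

80 9
12799 1440
2047760 230391
327628801 36861120
52418560400 5897548809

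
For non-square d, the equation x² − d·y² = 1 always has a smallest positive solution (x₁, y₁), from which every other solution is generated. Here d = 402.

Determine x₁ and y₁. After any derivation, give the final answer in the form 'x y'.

401 20

√402 → a₀=20, period (20,40); ℓ=2 even so k=1
a_0=20:  p_0=20·1+0=20,  q_0=20·0+1=1
a_1=20:  p_1=20·20+1=401,  q_1=20·1+0=20
(x₁, y₁) = (401, 20);  401² − 402·20² = 1 ✓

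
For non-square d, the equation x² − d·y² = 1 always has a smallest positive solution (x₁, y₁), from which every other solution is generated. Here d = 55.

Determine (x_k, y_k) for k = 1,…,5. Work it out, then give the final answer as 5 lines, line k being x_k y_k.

89 12
15841 2136
2819609 380196
501874561 67672752
89330852249 12045369660

√55 → a₀=7, period (2,2,2,14); ℓ=4 even so k=3
k=0  a_k=7  p_k/q_k = 7/1
k=1  a_k=2  p_k/q_k = 15/2
k=2  a_k=2  p_k/q_k = 37/5
k=3  a_k=2  p_k/q_k = 89/12
(x₁, y₁) = (89, 12);  89² − 55·12² = 1 ✓
(89+12√55)^2 = 15841 + 2136√55
(89+12√55)^3 = 2819609 + 380196√55
(89+12√55)^4 = 501874561 + 67672752√55
(89+12√55)^5 = 89330852249 + 12045369660√55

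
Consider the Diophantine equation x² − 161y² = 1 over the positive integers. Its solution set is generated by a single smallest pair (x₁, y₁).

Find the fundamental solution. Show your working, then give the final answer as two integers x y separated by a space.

11775 928

d=161: √d = [12; 1,2,4,1,2,1,4,2,1,24] (ℓ=10, even), read p_9/q_9
a_0=12:  p_0=12·1+0=12,  q_0=12·0+1=1
a_1=1:  p_1=1·12+1=13,  q_1=1·1+0=1
a_2=2:  p_2=2·13+12=38,  q_2=2·1+1=3
a_3=4:  p_3=4·38+13=165,  q_3=4·3+1=13
a_4=1:  p_4=1·165+38=203,  q_4=1·13+3=16
a_5=2:  p_5=2·203+165=571,  q_5=2·16+13=45
a_6=1:  p_6=1·571+203=774,  q_6=1·45+16=61
a_7=4:  p_7=4·774+571=3667,  q_7=4·61+45=289
a_8=2:  p_8=2·3667+774=8108,  q_8=2·289+61=639
a_9=1:  p_9=1·8108+3667=11775,  q_9=1·639+289=928
(x₁, y₁) = (11775, 928);  11775² − 161·928² = 1 ✓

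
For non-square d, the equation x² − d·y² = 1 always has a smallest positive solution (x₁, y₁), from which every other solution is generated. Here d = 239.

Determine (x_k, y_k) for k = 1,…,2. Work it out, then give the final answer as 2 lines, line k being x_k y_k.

6195120 400729
76759023628799 4965128484960

√239 = [15; 2,5,1,2,4,15,4,2,1,5,2,30, …], period ℓ=12 (even) → k=11
a_0=15:  p_0=15·1+0=15,  q_0=15·0+1=1
a_1=2:  p_1=2·15+1=31,  q_1=2·1+0=2
a_2=5:  p_2=5·31+15=170,  q_2=5·2+1=11
…
a_5=4:  p_5=4·572+201=2489,  q_5=4·37+13=161
a_6=15:  p_6=15·2489+572=37907,  q_6=15·161+37=2452
a_7=4:  p_7=4·37907+2489=154117,  q_7=4·2452+161=9969
a_8=2:  p_8=2·154117+37907=346141,  q_8=2·9969+2452=22390
…
a_10=5:  p_10=5·500258+346141=2847431,  q_10=5·32359+22390=184185
a_11=2:  p_11=2·2847431+500258=6195120,  q_11=2·184185+32359=400729
fundamental: x₁=6195120, y₁=400729  (since 38379511814400 − 239·160583731441 = 1)
(6195120+400729√239)^2 = 76759023628799 + 4965128484960√239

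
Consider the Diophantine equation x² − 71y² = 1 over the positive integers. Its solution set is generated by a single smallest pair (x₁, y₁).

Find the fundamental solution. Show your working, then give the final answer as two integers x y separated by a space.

√71 → a₀=8, period (2,2,1,7,1,2,2,16); ℓ=8 even so k=7
step 0: (8, 1)  from 8·(1,0) + (0,1)
…
step 2: (42, 5)  from 2·(17,2) + (8,1)
step 3: (59, 7)  from 1·(42,5) + (17,2)
step 4: (455, 54)  from 7·(59,7) + (42,5)
step 5: (514, 61)  from 1·(455,54) + (59,7)
step 6: (1483, 176)  from 2·(514,61) + (455,54)
step 7: (3480, 413)  from 2·(1483,176) + (514,61)
(x₁, y₁) = (3480, 413);  3480² − 71·413² = 1 ✓

3480 413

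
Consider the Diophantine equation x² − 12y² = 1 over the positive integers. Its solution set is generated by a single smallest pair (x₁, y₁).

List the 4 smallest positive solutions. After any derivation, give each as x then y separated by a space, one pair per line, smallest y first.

[3; 2,6] for √12; ℓ=2 ⇒ convergent index 1
i=0: a=3 ⇒ p=3, q=1
i=1: a=2 ⇒ p=7, q=2
→ (7, 2).  Check: 7²=49, 12·2²=48, difference 1.
k=2:  x_2 = 7·7+12·2·2 = 97,  y_2 = 7·2+2·7 = 28
k=3:  x_3 = 7·97+12·2·28 = 1351,  y_3 = 7·28+2·97 = 390
k=4:  x_4 = 7·1351+12·2·390 = 18817,  y_4 = 7·390+2·1351 = 5432

7 2
97 28
1351 390
18817 5432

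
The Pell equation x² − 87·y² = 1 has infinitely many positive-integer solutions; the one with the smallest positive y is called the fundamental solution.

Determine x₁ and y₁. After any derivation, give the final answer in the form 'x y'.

28 3

√87 → a₀=9, period (3,18); ℓ=2 even so k=1
k=0  a_k=9  p_k/q_k = 9/1
k=1  a_k=3  p_k/q_k = 28/3
(x₁, y₁) = (28, 3);  28² − 87·3² = 1 ✓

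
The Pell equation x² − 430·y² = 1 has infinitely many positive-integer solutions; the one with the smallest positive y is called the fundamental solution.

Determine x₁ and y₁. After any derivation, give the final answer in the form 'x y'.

2862251 138030

√430 → a₀=20, period (1,2,1,3,1,…,2,1,40); ℓ=14 even so k=13
a_0=20:  p_0=20·1+0=20,  q_0=20·0+1=1
…
a_5=1:  p_5=1·311+83=394,  q_5=1·15+4=19
…
a_7=8:  p_7=8·2675+394=21794,  q_7=8·129+19=1051
…
a_9=1:  p_9=1·133439+21794=155233,  q_9=1·6435+1051=7486
a_10=3:  p_10=3·155233+133439=599138,  q_10=3·7486+6435=28893
…
a_12=2:  p_12=2·754371+599138=2107880,  q_12=2·36379+28893=101651
a_13=1:  p_13=1·2107880+754371=2862251,  q_13=1·101651+36379=138030
→ (2862251, 138030).  Check: 2862251²=8192480787001, 430·138030²=8192480787000, difference 1.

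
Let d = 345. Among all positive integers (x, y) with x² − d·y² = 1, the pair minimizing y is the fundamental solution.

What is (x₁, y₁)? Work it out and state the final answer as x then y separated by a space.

[18; 1,1,2,1,6,1,2,1,1,36] for √345; ℓ=10 ⇒ convergent index 9
k=0  a_k=18  p_k/q_k = 18/1
k=1  a_k=1  p_k/q_k = 19/1
k=2  a_k=1  p_k/q_k = 37/2
k=3  a_k=2  p_k/q_k = 93/5
…
k=5  a_k=6  p_k/q_k = 873/47
k=6  a_k=1  p_k/q_k = 1003/54
k=7  a_k=2  p_k/q_k = 2879/155
k=8  a_k=1  p_k/q_k = 3882/209
k=9  a_k=1  p_k/q_k = 6761/364
→ (6761, 364).  Check: 6761²=45711121, 345·364²=45711120, difference 1.

6761 364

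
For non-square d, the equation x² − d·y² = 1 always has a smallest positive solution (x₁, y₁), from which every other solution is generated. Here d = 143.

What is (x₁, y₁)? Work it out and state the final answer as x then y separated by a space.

[11; 1,22] for √143; ℓ=2 ⇒ convergent index 1
step 0: (11, 1)  from 11·(1,0) + (0,1)
step 1: (12, 1)  from 1·(11,1) + (1,0)
fundamental: x₁=12, y₁=1  (since 144 − 143·1 = 1)

12 1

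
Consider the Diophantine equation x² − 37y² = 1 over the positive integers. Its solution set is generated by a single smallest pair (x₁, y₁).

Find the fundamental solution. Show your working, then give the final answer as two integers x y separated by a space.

73 12

[6; 12] for √37; ℓ=1 ⇒ convergent index 1
k=0  a_k=6  p_k/q_k = 6/1
k=1  a_k=12  p_k/q_k = 73/12
→ (73, 12).  Check: 73²=5329, 37·12²=5328, difference 1.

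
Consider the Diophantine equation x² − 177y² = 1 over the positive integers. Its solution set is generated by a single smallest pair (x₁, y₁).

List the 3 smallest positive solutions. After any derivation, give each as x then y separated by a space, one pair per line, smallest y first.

62423 4692
7793261857 585777432
972957569736599 73131969270780

√177 = [13; 3,3,2,8,2,3,3,26, …], period ℓ=8 (even) → k=7
a_0=13:  p_0=13·1+0=13,  q_0=13·0+1=1
…
a_4=8:  p_4=8·306+133=2581,  q_4=8·23+10=194
a_5=2:  p_5=2·2581+306=5468,  q_5=2·194+23=411
a_6=3:  p_6=3·5468+2581=18985,  q_6=3·411+194=1427
a_7=3:  p_7=3·18985+5468=62423,  q_7=3·1427+411=4692
(x₁, y₁) = (62423, 4692);  62423² − 177·4692² = 1 ✓
k=2:  x_2 = 62423·62423+177·4692·4692 = 7793261857,  y_2 = 62423·4692+4692·62423 = 585777432
k=3:  x_3 = 62423·7793261857+177·4692·585777432 = 972957569736599,  y_3 = 62423·585777432+4692·7793261857 = 73131969270780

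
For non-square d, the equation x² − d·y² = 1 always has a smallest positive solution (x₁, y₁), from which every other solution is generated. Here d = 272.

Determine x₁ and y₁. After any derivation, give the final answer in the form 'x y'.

33 2

√272 → a₀=16, period (2,32); ℓ=2 even so k=1
step 0: (16, 1)  from 16·(1,0) + (0,1)
step 1: (33, 2)  from 2·(16,1) + (1,0)
fundamental: x₁=33, y₁=2  (since 1089 − 272·4 = 1)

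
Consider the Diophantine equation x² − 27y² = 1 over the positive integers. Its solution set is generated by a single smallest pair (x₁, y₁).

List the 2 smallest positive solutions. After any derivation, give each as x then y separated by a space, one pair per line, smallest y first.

26 5
1351 260

[5; 5,10] for √27; ℓ=2 ⇒ convergent index 1
i=0: a=5 ⇒ p=5, q=1
i=1: a=5 ⇒ p=26, q=5
(x₁, y₁) = (26, 5);  26² − 27·5² = 1 ✓
(x_2, y_2) = (26·26 + 27·5·5, 26·5 + 5·26) = (1351, 260)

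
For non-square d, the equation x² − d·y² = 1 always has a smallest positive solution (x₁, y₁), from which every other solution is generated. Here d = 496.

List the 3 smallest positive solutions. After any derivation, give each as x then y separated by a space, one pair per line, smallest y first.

d=496: √d = [22; 3,1,2,4,1,…,1,3,44] (ℓ=16, even), read p_15/q_15
a_0=22:  p_0=22·1+0=22,  q_0=22·0+1=1
…
a_2=1:  p_2=1·67+22=89,  q_2=1·3+1=4
…
a_4=4:  p_4=4·245+89=1069,  q_4=4·11+4=48
…
a_7=2:  p_7=2·2383+1314=6080,  q_7=2·107+59=273
…
a_10=1:  p_10=1·35166+14543=49709,  q_10=1·1579+653=2232
…
a_12=4:  p_12=4·84875+49709=389209,  q_12=4·3811+2232=17476
…
a_14=1:  p_14=1·863293+389209=1252502,  q_14=1·38763+17476=56239
a_15=3:  p_15=3·1252502+863293=4620799,  q_15=3·56239+38763=207480
→ (4620799, 207480).  Check: 4620799²=21351783398401, 496·207480²=21351783398400, difference 1.
n=2: (4620799,207480)∘(4620799,207480) = (4620799·4620799+496·207480·207480, 4620799·207480+207480·4620799) = (42703566796801,1917446753040)
n=3: (42703566796801,1917446753040)∘(4620799,207480) = (4620799·42703566796801+496·207480·1917446753040, 4620799·1917446753040+207480·42703566796801) = (394649197502177907199,17720272078000750440)

4620799 207480
42703566796801 1917446753040
394649197502177907199 17720272078000750440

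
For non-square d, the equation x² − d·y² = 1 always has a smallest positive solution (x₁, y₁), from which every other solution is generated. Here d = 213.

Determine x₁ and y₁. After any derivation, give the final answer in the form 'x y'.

[14; 1,1,2,6,1,8,1,6,2,1,1,28] for √213; ℓ=12 ⇒ convergent index 11
step 0: (14, 1)  from 14·(1,0) + (0,1)
step 1: (15, 1)  from 1·(14,1) + (1,0)
step 2: (29, 2)  from 1·(15,1) + (14,1)
step 3: (73, 5)  from 2·(29,2) + (15,1)
step 4: (467, 32)  from 6·(73,5) + (29,2)
step 5: (540, 37)  from 1·(467,32) + (73,5)
…
step 7: (5327, 365)  from 1·(4787,328) + (540,37)
…
step 9: (78825, 5401)  from 2·(36749,2518) + (5327,365)
step 10: (115574, 7919)  from 1·(78825,5401) + (36749,2518)
step 11: (194399, 13320)  from 1·(115574,7919) + (78825,5401)
(x₁, y₁) = (194399, 13320);  194399² − 213·13320² = 1 ✓

194399 13320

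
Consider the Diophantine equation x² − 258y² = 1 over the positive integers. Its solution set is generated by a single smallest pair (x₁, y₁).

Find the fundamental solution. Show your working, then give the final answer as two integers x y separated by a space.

257 16

d=258: √d = [16; 16,32] (ℓ=2, even), read p_1/q_1
a_0=16:  p_0=16·1+0=16,  q_0=16·0+1=1
a_1=16:  p_1=16·16+1=257,  q_1=16·1+0=16
fundamental: x₁=257, y₁=16  (since 66049 − 258·256 = 1)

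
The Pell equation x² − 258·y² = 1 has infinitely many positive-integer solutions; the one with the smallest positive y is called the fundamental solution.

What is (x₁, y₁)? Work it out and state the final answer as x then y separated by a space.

257 16

[16; 16,32] for √258; ℓ=2 ⇒ convergent index 1
a_0=16:  p_0=16·1+0=16,  q_0=16·0+1=1
a_1=16:  p_1=16·16+1=257,  q_1=16·1+0=16
(x₁, y₁) = (257, 16);  257² − 258·16² = 1 ✓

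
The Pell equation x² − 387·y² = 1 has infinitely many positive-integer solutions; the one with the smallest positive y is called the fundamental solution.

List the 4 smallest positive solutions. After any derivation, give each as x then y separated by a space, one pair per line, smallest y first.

√387 = [19; 1,2,19,2,1,38, …], period ℓ=6 (even) → k=5
step 0: (19, 1)  from 19·(1,0) + (0,1)
step 1: (20, 1)  from 1·(19,1) + (1,0)
…
step 4: (2341, 119)  from 2·(1141,58) + (59,3)
step 5: (3482, 177)  from 1·(2341,119) + (1141,58)
(x₁, y₁) = (3482, 177);  3482² − 387·177² = 1 ✓
k=2:  x_2 = 3482·3482+387·177·177 = 24248647,  y_2 = 3482·177+177·3482 = 1232628
k=3:  x_3 = 3482·24248647+387·177·1232628 = 168867574226,  y_3 = 3482·1232628+177·24248647 = 8584021215
k=4:  x_4 = 3482·168867574226+387·177·8584021215 = 1175993762661217,  y_4 = 3482·8584021215+177·168867574226 = 59779122508632

3482 177
24248647 1232628
168867574226 8584021215
1175993762661217 59779122508632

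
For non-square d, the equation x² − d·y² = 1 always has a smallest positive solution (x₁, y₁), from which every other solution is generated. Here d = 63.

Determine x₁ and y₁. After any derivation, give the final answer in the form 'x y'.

8 1

√63 = [7; 1,14, …], period ℓ=2 (even) → k=1
k=0  a_k=7  p_k/q_k = 7/1
k=1  a_k=1  p_k/q_k = 8/1
→ (8, 1).  Check: 8²=64, 63·1²=63, difference 1.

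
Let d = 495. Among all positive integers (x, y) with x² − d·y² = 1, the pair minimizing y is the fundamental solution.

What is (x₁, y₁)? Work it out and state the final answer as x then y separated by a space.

[22; 4,44] for √495; ℓ=2 ⇒ convergent index 1
k=0  a_k=22  p_k/q_k = 22/1
k=1  a_k=4  p_k/q_k = 89/4
(x₁, y₁) = (89, 4);  89² − 495·4² = 1 ✓

89 4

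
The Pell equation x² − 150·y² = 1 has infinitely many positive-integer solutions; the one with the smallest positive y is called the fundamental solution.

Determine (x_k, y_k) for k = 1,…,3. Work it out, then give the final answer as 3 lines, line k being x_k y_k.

[12; 4,24] for √150; ℓ=2 ⇒ convergent index 1
i=0: a=12 ⇒ p=12, q=1
i=1: a=4 ⇒ p=49, q=4
(x₁, y₁) = (49, 4);  49² − 150·4² = 1 ✓
(x_2, y_2) = (49·49 + 150·4·4, 49·4 + 4·49) = (4801, 392)
(x_3, y_3) = (49·4801 + 150·4·392, 49·392 + 4·4801) = (470449, 38412)

49 4
4801 392
470449 38412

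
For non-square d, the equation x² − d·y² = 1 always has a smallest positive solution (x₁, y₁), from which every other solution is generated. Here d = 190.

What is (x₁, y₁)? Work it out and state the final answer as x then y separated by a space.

√190 → a₀=13, period (1,3,1,1,1,…,3,1,26); ℓ=14 even so k=13
a_0=13:  p_0=13·1+0=13,  q_0=13·0+1=1
…
a_4=1:  p_4=1·69+55=124,  q_4=1·5+4=9
a_5=1:  p_5=1·124+69=193,  q_5=1·9+5=14
…
a_8=2:  p_8=2·1213+510=2936,  q_8=2·88+37=213
a_9=1:  p_9=1·2936+1213=4149,  q_9=1·213+88=301
…
a_12=3:  p_12=3·11234+7085=40787,  q_12=3·815+514=2959
a_13=1:  p_13=1·40787+11234=52021,  q_13=1·2959+815=3774
(x₁, y₁) = (52021, 3774);  52021² − 190·3774² = 1 ✓

52021 3774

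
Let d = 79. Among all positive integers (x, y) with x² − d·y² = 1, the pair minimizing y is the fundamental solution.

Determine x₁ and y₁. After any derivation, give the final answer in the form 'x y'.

√79 = [8; 1,7,1,16, …], period ℓ=4 (even) → k=3
i=0: a=8 ⇒ p=8, q=1
…
i=2: a=7 ⇒ p=71, q=8
i=3: a=1 ⇒ p=80, q=9
fundamental: x₁=80, y₁=9  (since 6400 − 79·81 = 1)

80 9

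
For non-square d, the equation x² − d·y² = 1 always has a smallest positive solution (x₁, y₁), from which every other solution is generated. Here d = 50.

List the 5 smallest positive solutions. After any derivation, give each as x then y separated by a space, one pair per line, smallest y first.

99 14
19601 2772
3880899 548842
768398401 108667944
152139002499 21515704070

d=50: √d = [7; 14] (ℓ=1, odd), read p_1/q_1
step 0: (7, 1)  from 7·(1,0) + (0,1)
step 1: (99, 14)  from 14·(7,1) + (1,0)
(x₁, y₁) = (99, 14);  99² − 50·14² = 1 ✓
n=2: (99,14)∘(99,14) = (99·99+50·14·14, 99·14+14·99) = (19601,2772)
n=3: (19601,2772)∘(99,14) = (99·19601+50·14·2772, 99·2772+14·19601) = (3880899,548842)
n=4: (3880899,548842)∘(99,14) = (99·3880899+50·14·548842, 99·548842+14·3880899) = (768398401,108667944)
n=5: (768398401,108667944)∘(99,14) = (99·768398401+50·14·108667944, 99·108667944+14·768398401) = (152139002499,21515704070)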